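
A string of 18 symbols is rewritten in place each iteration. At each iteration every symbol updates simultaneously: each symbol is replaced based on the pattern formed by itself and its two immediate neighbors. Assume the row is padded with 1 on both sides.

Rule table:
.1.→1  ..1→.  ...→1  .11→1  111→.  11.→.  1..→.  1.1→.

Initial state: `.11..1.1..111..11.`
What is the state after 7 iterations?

.1...1.1..1....1..
.1.1.1.1..1.11.1..
.1.1.1.1..1.1..1..
.1.1.1.1..1.1..1..  (fixed point — unchanged through iteration 7)

.1.1.1.1..1.1..1..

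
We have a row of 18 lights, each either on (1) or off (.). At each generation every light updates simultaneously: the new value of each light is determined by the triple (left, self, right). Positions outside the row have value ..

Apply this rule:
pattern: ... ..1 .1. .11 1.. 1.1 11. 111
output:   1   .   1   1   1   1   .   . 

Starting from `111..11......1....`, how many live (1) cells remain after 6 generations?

1..1.1.11111.11111
11.11111....11....
1.11....111.1.1111
111.111.1..1111...
1..11..111.1...111
11.1.1.1..1111.1..
count of 1: 10

10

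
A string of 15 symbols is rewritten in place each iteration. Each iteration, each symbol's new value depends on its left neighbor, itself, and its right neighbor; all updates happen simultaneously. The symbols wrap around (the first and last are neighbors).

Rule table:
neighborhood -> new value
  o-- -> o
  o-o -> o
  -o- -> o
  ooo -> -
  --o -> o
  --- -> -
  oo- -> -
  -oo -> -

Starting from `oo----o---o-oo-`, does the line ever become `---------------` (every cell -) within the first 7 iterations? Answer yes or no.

no

iteration 1: --o--ooo-ooo--o
iteration 2: ooooo---o---ooo
iteration 3: -----o-ooo-o---
iteration 4: ----ooo---ooo--
iteration 5: ---o---o-o---o-
iteration 6: --ooo-ooooo-ooo
iteration 7: oo---o-----o---
iteration 7 is oo---o-----o---, still not uniform -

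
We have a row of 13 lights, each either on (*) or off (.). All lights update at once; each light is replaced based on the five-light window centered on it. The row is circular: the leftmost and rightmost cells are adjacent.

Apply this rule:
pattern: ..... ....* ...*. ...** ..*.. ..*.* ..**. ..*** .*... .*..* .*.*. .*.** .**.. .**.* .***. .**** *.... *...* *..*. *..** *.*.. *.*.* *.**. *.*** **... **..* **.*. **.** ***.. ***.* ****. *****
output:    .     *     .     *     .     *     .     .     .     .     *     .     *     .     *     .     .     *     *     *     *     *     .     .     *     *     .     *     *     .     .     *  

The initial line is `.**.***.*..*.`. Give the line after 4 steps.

**..*.....*.*

*..*.*..*.*..
..****.****.*
.*....*.....*
**..*.....*.*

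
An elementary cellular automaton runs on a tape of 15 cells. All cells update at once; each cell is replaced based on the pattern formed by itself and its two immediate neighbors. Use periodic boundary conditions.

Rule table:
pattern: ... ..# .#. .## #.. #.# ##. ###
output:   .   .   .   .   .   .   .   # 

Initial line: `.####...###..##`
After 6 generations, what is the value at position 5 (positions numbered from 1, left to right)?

generation 1: ..##.....#.....
generation 2: ...............
generation 3: ...............  (fixed point — unchanged through generation 6)
position 5 holds .

.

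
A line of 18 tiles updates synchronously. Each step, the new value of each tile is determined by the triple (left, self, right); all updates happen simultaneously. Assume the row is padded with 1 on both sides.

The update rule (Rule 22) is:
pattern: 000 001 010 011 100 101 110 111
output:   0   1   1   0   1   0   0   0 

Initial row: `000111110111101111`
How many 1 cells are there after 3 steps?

4

step 1: 101000000000000000
step 2: 001100000000000001
step 3: 110010000000000010
count of 1: 4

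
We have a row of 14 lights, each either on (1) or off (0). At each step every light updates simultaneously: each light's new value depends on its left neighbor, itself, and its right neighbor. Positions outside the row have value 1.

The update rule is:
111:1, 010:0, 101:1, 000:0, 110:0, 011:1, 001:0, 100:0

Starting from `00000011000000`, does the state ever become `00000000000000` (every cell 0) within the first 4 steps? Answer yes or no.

yes

step 1: 00000010000000
step 2: 00000000000000
all cells are 0 at step 2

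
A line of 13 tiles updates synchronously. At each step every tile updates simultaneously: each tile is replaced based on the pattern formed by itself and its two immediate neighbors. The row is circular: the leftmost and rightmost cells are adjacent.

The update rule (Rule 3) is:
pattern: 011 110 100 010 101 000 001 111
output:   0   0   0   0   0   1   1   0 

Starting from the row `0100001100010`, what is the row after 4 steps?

1001110001100
0010000110001
0100111000110
1001000011000

1001000011000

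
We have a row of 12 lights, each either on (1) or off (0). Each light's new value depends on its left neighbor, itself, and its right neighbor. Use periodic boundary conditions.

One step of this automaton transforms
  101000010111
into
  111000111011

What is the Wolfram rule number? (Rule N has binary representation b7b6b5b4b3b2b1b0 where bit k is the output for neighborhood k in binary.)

position 10: 111 → 1  (bit 7 = 1)
position 0: 110 → 1  (bit 6 = 1)
position 1: 101 → 1  (bit 5 = 1)
position 3: 100 → 0  (bit 4 = 0)
position 9: 011 → 0  (bit 3 = 0)
position 2: 010 → 1  (bit 2 = 1)
position 6: 001 → 1  (bit 1 = 1)
position 4: 000 → 0  (bit 0 = 0)
bits b7..b0 = 11100110 = 230

230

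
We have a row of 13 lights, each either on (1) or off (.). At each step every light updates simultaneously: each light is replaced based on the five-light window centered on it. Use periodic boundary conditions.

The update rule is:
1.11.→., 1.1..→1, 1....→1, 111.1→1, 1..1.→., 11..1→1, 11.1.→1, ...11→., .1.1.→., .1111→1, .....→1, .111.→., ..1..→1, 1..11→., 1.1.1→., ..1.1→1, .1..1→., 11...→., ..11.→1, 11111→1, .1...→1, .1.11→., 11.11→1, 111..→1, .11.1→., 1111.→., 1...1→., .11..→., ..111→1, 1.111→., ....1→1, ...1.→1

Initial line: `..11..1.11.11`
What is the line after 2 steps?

step 1: 1.1.1.1...1..
step 2: 1.....11.11..

1.....11.11..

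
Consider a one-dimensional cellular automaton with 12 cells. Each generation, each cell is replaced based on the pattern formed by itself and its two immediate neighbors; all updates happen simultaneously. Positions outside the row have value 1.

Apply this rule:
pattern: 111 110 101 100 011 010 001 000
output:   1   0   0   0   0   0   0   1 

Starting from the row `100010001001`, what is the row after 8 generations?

001000100000
000010001110
011000100100
000010000000
011000111110
000010011100
011000001000
000011100010

000011100010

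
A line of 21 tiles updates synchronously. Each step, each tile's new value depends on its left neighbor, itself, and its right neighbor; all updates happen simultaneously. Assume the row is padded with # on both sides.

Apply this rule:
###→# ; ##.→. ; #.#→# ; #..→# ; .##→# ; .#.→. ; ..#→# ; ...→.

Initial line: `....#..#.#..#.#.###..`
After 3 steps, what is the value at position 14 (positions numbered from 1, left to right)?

#

step 1: #..#.##.#.##.#.###.##
step 2: .##.##.#.##.#.###.###
step 3: ##.##.#.##.#.###.####
position 14 holds #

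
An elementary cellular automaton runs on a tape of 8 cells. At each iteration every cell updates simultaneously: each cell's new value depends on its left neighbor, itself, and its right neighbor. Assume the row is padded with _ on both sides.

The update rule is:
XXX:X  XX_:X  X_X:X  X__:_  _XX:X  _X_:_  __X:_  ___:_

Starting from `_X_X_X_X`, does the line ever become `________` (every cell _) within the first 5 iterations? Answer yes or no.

__X_X_X_
___X_X__
____X___
________
all cells are _ at iteration 4

yes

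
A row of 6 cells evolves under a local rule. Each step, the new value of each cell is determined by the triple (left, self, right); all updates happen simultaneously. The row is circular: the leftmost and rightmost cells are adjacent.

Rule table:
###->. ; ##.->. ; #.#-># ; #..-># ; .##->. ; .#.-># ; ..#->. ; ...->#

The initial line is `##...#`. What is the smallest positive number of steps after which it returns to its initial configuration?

step 1: ..##..
step 2: #...##
step 3: .##...
step 4: ...###
step 5: ##....
step 6: ..###.
step 7: #....#
step 8: .###..
step 9: ....##
step 10: ###...
step 11: ...##.
step 12: ##...#

12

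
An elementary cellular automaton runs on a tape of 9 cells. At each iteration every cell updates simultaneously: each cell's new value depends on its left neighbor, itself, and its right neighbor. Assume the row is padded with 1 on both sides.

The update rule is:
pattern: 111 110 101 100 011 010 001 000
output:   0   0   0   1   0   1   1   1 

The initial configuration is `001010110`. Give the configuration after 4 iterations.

iteration 1: 111010000
iteration 2: 000011111
iteration 3: 111100000
iteration 4: 000011111

000011111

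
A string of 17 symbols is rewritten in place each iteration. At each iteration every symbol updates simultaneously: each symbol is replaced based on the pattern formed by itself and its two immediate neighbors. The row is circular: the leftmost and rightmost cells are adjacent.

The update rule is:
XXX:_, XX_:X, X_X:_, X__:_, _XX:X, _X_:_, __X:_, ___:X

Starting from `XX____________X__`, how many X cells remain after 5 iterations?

iteration 1: XX_XXXXXXXXXX____
iteration 2: XX_X________X_XX_
iteration 3: XX___XXXXXX___XX_
iteration 4: XX_X_X____X_X_XX_
iteration 5: XX_____XX_____XX_
count of X: 6

6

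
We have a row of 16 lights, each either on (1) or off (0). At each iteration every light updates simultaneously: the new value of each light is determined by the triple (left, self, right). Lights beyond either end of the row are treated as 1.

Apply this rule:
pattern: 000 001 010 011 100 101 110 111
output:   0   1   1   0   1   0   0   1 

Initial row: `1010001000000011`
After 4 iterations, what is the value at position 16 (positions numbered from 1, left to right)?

1

0011011100000101
1100001010001100
1010011011010011
0011100000011101
position 16 holds 1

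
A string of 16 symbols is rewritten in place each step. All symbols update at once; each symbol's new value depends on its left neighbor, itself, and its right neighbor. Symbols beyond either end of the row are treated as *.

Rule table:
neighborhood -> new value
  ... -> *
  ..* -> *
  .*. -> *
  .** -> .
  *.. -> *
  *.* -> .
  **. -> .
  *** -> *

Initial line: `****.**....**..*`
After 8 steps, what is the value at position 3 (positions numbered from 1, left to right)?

.

step 1: ***....****..**.
step 2: **.****.**.**...
step 3: *...**.......***
step 4: .***..*******.**
step 5: ..*.**.*****...*
step 6: ***.....***.***.
step 7: **.*****.*...*..
step 8: *...***..*******
position 3 holds .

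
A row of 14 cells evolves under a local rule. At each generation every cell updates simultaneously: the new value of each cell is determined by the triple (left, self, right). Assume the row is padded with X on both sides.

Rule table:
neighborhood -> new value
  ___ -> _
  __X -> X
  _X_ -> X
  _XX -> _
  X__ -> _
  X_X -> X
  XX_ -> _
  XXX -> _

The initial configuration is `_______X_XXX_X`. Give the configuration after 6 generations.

_X_____XX__XXX

______XXX___X_
_____X_____XXX
____XX____X___
___X_____XX__X
__XX____X___X_
_X_____XX__XXX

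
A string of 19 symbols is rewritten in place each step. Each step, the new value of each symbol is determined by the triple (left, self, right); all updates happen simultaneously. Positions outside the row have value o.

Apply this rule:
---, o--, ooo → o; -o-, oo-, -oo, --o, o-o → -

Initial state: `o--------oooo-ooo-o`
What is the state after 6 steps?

-ooooooo--oo---o---
--ooooo-o---oo--oo-
o--ooo---oo---o----
-o--o-oo---oo--ooo-
--o-----oo---o--o--
o--oooo---oo--o--o-

o--oooo---oo--o--o-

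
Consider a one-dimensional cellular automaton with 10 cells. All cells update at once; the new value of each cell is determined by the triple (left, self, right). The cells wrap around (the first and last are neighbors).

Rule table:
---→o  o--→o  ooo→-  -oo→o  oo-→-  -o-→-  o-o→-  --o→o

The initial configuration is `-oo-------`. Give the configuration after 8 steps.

oo-ooooooo
---o------
ooo-oooooo
----o-----
oooo-ooooo
-----o----
ooooo-oooo
------o---

------o---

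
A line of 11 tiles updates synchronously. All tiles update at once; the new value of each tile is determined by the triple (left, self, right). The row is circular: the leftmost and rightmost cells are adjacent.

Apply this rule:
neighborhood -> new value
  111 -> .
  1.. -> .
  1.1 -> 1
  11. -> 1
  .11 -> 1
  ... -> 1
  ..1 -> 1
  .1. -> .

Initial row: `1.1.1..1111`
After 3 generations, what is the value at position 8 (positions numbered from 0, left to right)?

1

11.1..11...
111..111.11
..1.11.111.
position 8 holds 1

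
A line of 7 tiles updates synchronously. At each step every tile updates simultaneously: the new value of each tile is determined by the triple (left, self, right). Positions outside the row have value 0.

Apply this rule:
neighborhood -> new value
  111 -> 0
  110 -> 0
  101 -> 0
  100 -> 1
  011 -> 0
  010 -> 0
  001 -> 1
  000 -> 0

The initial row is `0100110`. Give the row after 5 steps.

step 1: 1011001
step 2: 0000110
step 3: 0001001
step 4: 0010110
step 5: 0100001

0100001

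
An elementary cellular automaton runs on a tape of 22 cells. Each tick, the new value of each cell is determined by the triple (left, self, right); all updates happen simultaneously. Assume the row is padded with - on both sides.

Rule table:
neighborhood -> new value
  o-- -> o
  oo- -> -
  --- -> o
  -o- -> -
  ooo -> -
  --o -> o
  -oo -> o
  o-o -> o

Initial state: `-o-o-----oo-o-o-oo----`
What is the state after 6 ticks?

o-oo-oo---oo-oo-oo-oo-

o-o-oooooo-o-o-oo-oooo
-o-oo-----o-o-oo-oo---
o-oo-ooooo-o-oo-oo-ooo
-oo-oo----o-oo-oo-oo--
oo-oo-oooo-oo-oo-oo-oo
o-oo-oo---oo-oo-oo-oo-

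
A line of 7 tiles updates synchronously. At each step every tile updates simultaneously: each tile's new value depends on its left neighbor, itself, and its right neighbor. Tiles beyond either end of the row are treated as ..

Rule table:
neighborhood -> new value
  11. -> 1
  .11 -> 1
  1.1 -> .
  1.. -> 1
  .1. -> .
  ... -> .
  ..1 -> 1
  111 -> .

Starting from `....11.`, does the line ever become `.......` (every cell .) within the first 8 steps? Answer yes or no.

yes

...1111
..11..1
.11111.
11...11
111.111
1.1.1.1
.......
all cells are . at step 7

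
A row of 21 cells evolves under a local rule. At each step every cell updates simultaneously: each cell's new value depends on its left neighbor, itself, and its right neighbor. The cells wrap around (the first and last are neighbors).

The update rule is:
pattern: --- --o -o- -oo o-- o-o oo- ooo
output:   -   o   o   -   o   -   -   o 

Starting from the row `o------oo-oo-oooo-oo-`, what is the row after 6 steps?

step 1: oo----o-------oo-----
step 2: --o--ooo-----o--o---o
step 3: ooooo-o-o---oooooo-oo
step 4: oooo--o-oo-o-oooo---o
step 5: ooo-ooo----o--oo-o-o-
step 6: -o---o-o--oooo---o-o-

-o---o-o--oooo---o-o-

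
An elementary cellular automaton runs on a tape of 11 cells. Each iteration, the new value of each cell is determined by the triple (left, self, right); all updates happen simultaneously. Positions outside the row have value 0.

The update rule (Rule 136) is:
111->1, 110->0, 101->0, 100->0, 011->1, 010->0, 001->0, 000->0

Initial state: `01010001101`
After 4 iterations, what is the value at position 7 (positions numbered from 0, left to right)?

iteration 1: 00000001000
iteration 2: 00000000000
iteration 3: 00000000000  (fixed point — unchanged through iteration 4)
position 7 holds 0

0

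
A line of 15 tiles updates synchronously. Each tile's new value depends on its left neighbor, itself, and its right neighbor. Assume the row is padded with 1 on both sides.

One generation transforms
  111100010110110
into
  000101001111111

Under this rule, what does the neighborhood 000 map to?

1

At position 5 the neighborhood is 000; the next row has 1 there.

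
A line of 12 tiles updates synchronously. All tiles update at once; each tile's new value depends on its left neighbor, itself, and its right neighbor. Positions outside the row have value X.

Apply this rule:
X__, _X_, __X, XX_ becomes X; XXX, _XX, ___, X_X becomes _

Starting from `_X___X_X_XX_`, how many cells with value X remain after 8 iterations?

iteration 1: _XX_XX_X__X_
iteration 2: __X__X_XXXX_
iteration 3: XXXXXX____X_
iteration 4: _____XX__XX_
iteration 5: X___X_XXX_X_
iteration 6: XX_XX___X_X_
iteration 7: _X__XX_XX_X_
iteration 8: _XXX_X__X_X_
count of X: 6

6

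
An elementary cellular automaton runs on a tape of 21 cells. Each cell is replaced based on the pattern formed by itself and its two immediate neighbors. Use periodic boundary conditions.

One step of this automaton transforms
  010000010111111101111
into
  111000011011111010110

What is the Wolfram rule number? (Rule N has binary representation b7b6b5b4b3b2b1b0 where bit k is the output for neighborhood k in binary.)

position 10: 111 → 1  (bit 7 = 1)
position 15: 110 → 0  (bit 6 = 0)
position 0: 101 → 1  (bit 5 = 1)
position 2: 100 → 1  (bit 4 = 1)
position 9: 011 → 0  (bit 3 = 0)
position 1: 010 → 1  (bit 2 = 1)
position 6: 001 → 0  (bit 1 = 0)
position 3: 000 → 0  (bit 0 = 0)
bits b7..b0 = 10110100 = 180

180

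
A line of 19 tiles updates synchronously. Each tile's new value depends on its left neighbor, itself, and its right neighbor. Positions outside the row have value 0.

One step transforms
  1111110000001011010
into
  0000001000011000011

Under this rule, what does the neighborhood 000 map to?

At position 7 the neighborhood is 000; the next row has 0 there.

0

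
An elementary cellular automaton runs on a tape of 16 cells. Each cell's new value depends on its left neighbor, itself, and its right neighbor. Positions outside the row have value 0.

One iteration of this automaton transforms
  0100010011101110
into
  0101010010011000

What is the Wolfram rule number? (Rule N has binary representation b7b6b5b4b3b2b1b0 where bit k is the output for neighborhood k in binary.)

45

position 9: 111 → 0  (bit 7 = 0)
position 10: 110 → 0  (bit 6 = 0)
position 11: 101 → 1  (bit 5 = 1)
position 2: 100 → 0  (bit 4 = 0)
position 8: 011 → 1  (bit 3 = 1)
position 1: 010 → 1  (bit 2 = 1)
position 0: 001 → 0  (bit 1 = 0)
position 3: 000 → 1  (bit 0 = 1)
bits b7..b0 = 00101101 = 45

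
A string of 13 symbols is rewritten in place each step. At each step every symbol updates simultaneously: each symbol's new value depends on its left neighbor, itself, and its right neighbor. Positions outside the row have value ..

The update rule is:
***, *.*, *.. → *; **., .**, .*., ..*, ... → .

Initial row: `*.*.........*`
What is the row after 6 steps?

......*.*....

step 1: .*.*.........
step 2: ..*.*........
step 3: ...*.*.......
step 4: ....*.*......
step 5: .....*.*.....
step 6: ......*.*....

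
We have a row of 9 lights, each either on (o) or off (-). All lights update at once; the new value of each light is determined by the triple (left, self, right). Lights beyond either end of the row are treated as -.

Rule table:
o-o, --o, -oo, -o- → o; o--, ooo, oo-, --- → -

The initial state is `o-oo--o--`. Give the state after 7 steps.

ooo--oo--
o---oo---
o--oo----
o-oo-----
ooo------
o--------
o--------

o--------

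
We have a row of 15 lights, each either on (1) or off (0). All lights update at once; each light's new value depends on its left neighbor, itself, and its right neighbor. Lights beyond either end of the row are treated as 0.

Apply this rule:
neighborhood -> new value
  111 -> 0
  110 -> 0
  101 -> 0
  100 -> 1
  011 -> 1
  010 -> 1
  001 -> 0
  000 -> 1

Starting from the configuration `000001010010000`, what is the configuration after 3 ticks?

111101011011111

tick 1: 111101011011111
tick 2: 100001010010000
tick 3: 111101011011111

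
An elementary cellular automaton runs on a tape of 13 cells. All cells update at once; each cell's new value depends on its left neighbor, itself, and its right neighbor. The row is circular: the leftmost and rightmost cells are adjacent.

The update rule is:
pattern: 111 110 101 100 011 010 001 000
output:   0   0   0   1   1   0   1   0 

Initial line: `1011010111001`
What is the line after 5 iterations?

0010000100111
1101001011100
1000110010011
0101101101110
1001001001001

1001001001001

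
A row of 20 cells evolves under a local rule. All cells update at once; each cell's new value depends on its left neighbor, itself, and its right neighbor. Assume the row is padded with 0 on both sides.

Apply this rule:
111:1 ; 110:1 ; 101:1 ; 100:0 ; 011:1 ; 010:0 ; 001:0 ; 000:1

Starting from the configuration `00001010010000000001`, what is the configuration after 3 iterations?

11101101111111111110

iteration 1: 11100100000111111100
iteration 2: 11100001110111111101
iteration 3: 11101101111111111110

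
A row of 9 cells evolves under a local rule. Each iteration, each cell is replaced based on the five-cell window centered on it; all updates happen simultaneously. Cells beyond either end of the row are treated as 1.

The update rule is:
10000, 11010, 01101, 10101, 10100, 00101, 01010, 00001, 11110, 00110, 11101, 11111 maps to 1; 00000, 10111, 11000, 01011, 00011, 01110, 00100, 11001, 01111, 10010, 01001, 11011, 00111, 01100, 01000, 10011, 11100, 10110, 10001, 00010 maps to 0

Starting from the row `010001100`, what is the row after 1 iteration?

110001000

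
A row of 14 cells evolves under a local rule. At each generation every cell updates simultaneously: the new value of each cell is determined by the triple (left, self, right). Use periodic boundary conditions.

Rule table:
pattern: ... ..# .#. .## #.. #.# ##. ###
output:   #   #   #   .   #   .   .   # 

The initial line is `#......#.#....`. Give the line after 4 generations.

generation 1: ########.#####
generation 2: #######...####
generation 3: ######.###.###
generation 4: #####...#...##

#####...#...##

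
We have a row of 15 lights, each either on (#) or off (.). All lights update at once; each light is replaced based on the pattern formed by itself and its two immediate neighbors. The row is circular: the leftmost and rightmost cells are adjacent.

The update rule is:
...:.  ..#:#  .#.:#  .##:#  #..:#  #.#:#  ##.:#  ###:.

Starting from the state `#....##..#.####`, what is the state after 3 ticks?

....##....#####

##..########...
#####......##.#
....##....#####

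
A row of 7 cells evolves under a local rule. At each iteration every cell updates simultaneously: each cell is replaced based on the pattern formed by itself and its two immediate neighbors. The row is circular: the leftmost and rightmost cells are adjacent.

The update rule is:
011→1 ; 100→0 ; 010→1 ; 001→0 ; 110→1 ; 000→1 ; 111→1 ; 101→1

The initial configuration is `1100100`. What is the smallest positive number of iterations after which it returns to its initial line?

1100100

1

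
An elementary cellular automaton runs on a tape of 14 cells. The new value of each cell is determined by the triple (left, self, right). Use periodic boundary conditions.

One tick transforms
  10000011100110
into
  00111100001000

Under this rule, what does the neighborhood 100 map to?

At position 1 the neighborhood is 100; the next row has 0 there.

0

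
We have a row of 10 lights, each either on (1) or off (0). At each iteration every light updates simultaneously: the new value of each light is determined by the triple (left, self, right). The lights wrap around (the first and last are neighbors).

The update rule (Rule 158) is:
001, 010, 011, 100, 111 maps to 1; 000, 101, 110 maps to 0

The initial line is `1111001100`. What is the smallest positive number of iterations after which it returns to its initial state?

1110111011
1100110011
1011101111
0011001111
1110111110
1100111100
1011111011
0011110011
1111101110
1111001100

10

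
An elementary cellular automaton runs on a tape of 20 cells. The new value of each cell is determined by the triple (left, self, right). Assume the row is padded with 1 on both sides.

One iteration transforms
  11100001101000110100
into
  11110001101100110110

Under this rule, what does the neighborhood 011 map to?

1

At position 7 the neighborhood is 011; the next row has 1 there.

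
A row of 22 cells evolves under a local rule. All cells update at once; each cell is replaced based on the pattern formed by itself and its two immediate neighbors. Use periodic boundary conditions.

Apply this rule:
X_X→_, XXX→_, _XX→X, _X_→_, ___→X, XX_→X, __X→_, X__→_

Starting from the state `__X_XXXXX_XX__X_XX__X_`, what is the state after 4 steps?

__X___X___XX_XX_XX_XX_

X___X___X_XX____XX____
__X___X___XX_XX_XX_XX_
X___X___X_XX_XX_XX_XX_
__X___X___XX_XX_XX_XX_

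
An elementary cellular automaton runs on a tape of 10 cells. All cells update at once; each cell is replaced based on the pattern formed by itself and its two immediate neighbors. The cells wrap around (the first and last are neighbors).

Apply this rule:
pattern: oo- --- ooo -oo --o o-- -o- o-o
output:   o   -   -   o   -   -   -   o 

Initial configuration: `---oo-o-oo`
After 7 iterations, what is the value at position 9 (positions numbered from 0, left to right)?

---ooo-ooo
---o-ooo-o
----oo-oo-
----ooooo-
----o---o-
----------
----------
position 9 holds -

-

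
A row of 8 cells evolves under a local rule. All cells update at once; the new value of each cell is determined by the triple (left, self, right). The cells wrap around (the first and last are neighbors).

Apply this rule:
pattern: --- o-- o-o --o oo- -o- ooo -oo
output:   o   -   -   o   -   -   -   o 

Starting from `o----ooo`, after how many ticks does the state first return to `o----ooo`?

8

--oooo--
ooo----o
----oooo
-oooo---
oo----oo
---oooo-
oooo----
o----ooo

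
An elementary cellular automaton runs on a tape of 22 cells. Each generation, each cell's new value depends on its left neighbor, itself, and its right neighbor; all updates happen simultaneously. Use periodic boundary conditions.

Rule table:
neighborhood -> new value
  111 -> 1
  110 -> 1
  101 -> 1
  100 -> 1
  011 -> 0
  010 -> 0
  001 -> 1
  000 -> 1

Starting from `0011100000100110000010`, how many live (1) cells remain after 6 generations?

generation 1: 1101111111011011111101
generation 2: 1110111111101101111110
generation 3: 0111011111110110111111
generation 4: 1011101111111011011111
generation 5: 1101110111111101101111
generation 6: 1110111011111110110111
count of 1: 18

18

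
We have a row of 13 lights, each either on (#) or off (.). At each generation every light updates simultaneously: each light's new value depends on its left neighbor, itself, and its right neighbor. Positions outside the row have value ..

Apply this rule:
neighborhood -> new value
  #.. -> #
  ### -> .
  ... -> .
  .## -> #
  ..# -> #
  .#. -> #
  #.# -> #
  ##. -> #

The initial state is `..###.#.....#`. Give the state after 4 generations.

.##.####...##
#####..##.###
#...#######.#
##.##.....###

##.##.....###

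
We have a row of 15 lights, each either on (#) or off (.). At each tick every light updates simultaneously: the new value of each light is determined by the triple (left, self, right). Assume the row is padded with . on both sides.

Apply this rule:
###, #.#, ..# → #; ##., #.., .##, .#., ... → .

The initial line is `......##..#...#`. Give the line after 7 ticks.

tick 1: .....#...#...#.
tick 2: ....#...#...#..
tick 3: ...#...#...#...
tick 4: ..#...#...#....
tick 5: .#...#...#.....
tick 6: #...#...#......
tick 7: ...#...#.......

...#...#.......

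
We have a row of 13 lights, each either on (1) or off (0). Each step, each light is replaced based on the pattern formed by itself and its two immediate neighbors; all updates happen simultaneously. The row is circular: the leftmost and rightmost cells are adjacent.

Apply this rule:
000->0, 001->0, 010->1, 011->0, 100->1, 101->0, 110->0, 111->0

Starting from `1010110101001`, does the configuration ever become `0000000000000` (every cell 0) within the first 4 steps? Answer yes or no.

step 1: 0010000101100
step 2: 0011000100010
step 3: 0000100110011
step 4: 1000110001000
step 4 is 1000110001000, still not uniform 0

no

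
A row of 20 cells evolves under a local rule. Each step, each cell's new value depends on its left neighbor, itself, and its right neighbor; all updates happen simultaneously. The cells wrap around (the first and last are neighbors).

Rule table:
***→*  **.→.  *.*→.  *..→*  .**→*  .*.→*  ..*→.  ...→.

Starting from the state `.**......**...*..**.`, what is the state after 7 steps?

.*.*.*.*.*.*..**.*.*

step 1: .*.*.....*.*..**.*.*
step 2: .*.**....*.**.*..*.*
step 3: .*.*.*...*.*..**.*.*
step 4: .*.*.**..*.**.*..*.*
step 5: .*.*.*.*.*.*..**.*.*
step 6: .*.*.*.*.*.**.*..*.*
step 7: .*.*.*.*.*.*..**.*.*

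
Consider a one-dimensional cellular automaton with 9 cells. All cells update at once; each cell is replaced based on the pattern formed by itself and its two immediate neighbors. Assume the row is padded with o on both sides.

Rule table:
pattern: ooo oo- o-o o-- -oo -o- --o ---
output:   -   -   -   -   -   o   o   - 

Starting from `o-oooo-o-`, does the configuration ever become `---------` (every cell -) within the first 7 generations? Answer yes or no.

generation 1: -------o-
generation 2: ------oo-
generation 3: -----o---
generation 4: ----oo--o
generation 5: ---o---o-
generation 6: --oo--oo-
generation 7: -o---o---
generation 7 is -o---o---, still not uniform -

no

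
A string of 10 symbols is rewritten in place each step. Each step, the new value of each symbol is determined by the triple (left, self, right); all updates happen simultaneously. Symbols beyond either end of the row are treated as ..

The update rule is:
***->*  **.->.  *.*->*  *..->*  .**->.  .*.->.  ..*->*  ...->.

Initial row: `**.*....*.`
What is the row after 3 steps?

*.*.*..*.*

..*.*..*.*
.*.*.**.*.
*.*.*..*.*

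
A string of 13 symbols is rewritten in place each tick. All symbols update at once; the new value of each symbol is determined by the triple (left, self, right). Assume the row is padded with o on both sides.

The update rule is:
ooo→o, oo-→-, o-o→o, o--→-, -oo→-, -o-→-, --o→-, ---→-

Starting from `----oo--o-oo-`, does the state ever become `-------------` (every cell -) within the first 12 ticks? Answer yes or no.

---------o--o
-------------
all cells are - at tick 2

yes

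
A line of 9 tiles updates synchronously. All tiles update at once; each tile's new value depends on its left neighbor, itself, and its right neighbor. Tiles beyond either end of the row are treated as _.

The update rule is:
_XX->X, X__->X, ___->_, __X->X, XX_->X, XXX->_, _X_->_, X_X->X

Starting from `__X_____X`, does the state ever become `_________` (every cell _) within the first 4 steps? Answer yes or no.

no

_X_X___X_
X_X_X_X_X
_X_X_X_X_
X_X_X_X_X
step 4 is X_X_X_X_X, still not uniform _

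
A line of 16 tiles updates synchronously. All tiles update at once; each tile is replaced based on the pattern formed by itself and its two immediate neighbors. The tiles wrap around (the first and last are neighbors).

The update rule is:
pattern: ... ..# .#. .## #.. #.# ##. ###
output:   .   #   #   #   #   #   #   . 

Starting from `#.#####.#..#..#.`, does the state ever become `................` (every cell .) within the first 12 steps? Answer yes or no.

no

###...##########
..##.##.........
.#######........
##.....##.......
###...####.....#
..##.##..##...##
############.###
...........###..
..........##.##.
.........#######
#.......##.....#
##.....####...##
step 12 is ##.....####...##, still not uniform .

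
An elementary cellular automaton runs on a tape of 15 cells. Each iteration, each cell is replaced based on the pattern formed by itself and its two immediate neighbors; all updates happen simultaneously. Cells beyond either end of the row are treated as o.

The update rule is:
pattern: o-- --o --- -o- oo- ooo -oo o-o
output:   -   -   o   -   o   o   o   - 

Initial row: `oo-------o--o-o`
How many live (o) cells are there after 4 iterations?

12

oo-ooooo------o
oo-ooooo-oooo-o
oo-ooooo-oooo-o  (fixed point — unchanged through iteration 4)
count of o: 12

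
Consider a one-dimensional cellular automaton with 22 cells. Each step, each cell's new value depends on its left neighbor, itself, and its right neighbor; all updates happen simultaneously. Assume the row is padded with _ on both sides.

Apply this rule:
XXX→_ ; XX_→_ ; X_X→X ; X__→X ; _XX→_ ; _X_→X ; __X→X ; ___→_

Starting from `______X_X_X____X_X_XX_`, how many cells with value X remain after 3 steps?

step 1: _____XXXXXXX__XXXXX__X
step 2: ____X_______XX_____XXX
step 3: ___XXX_____X__X___X___
count of X: 6

6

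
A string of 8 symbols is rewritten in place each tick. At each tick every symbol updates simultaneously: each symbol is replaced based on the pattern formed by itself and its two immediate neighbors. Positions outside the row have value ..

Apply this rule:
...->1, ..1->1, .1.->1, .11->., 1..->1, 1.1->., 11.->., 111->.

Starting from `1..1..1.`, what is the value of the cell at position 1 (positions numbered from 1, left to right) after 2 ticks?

tick 1: 11111111
tick 2: ........
position 1 holds .

.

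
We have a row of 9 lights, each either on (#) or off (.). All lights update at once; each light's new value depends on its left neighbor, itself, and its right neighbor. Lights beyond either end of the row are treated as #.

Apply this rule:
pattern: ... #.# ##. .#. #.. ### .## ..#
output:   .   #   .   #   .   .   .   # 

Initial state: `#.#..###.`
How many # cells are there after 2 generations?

4

.##.#...#
#..##..#.
count of #: 4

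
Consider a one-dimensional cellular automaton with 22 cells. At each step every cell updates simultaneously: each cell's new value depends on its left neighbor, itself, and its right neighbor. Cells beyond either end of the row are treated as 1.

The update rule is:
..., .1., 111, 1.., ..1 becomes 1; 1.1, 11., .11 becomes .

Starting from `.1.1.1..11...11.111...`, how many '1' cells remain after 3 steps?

.1.1.111..111....1.111
.1.1..1.11.1.11111..11
.1.1111....1..111.11.1
count of 1: 12

12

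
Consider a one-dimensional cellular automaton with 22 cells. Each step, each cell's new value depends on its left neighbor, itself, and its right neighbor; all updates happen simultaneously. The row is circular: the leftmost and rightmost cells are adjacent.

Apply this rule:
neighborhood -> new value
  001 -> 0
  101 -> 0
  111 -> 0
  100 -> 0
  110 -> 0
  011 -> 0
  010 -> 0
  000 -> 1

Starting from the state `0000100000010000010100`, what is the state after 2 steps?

0000100000010000011100

1110001111000111000001
0000100000010000011100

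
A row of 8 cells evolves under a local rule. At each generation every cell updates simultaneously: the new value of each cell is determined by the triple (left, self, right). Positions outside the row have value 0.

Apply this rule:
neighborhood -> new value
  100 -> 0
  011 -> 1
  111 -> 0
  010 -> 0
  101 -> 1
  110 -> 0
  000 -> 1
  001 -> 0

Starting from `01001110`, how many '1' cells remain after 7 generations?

00001000
11100011
10001010
00100100
10000001
00111100
10100001
count of 1: 3

3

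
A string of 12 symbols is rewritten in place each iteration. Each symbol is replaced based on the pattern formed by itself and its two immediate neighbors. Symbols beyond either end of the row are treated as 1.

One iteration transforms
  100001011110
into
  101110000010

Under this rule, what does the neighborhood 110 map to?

1

At position 0 the neighborhood is 110; the next row has 1 there.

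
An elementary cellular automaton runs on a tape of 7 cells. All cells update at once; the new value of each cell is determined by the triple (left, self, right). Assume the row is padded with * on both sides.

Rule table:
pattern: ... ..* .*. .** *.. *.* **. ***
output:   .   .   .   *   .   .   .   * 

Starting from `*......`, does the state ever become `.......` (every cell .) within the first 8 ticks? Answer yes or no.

yes

.......
all cells are . at tick 1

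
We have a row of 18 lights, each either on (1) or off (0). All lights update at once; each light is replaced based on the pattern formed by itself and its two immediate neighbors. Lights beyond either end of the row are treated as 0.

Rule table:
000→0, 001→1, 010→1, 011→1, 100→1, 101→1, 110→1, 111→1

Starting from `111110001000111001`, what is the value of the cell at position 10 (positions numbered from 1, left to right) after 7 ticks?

111111011101111111
111111111111111111
111111111111111111  (fixed point — unchanged through tick 7)
position 10 holds 1

1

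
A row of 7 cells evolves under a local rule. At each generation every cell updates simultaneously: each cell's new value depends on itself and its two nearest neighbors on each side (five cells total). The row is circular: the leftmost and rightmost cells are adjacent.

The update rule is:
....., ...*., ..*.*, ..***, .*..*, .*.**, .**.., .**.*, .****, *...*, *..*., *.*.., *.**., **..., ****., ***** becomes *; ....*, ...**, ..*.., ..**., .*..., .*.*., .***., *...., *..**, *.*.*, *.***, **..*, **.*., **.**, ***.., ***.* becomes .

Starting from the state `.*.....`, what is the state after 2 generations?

*.*..*.

*...**.
*.*..*.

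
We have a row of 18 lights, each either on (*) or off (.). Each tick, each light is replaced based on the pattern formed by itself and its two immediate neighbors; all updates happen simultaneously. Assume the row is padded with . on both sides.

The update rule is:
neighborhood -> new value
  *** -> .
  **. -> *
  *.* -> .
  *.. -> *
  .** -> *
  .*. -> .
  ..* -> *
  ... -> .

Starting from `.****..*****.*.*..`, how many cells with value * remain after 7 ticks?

7

**..****...*....*.
*****..**.*.*..*.*
*...*****....**...
.*.**...**..****..
*..***.******..**.
.***.*.*....******
**.*....*..**....*
count of *: 7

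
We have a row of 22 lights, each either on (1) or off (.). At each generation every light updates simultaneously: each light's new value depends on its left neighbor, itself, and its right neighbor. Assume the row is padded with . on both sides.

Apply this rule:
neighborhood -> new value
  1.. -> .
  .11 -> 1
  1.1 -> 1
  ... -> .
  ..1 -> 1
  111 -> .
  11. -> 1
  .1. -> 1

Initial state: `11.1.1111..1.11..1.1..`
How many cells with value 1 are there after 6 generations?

9

111111..1.11111.1111..
1....1.1111...111..1..
1...1111..1..11.1.11..
1..11..1.11.11111111..
1.111.1111111......1..
111.111.....1.....11..
count of 1: 9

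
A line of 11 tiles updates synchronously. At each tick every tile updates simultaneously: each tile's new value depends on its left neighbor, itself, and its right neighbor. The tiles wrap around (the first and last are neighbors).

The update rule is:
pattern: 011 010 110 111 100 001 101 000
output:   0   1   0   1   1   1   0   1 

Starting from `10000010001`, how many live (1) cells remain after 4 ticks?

01111111110
10111111101
00011111000
11101110111
count of 1: 9

9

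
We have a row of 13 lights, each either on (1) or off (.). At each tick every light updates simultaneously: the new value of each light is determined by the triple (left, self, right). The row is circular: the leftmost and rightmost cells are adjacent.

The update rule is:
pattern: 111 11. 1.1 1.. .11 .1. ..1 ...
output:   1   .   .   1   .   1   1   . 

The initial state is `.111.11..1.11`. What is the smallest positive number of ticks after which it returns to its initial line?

..1....111...
.111..1.1.1..
1.1.111.1.11.
1.1..1..1....
1.11111111..1
...111111.11.
..1.1111....1
111..11.1..11
11.11...111.1
1....1.1.1...
11..11.1.11.1
1.11...1.....
1...1.111...1
.1.11..1.1.1.
11...111.1.11
1.1.1.1..1..1
..1.1.111111.
.11.1..1111.1
....111.11..1
1..1.1....111
.111.11..1.11

21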